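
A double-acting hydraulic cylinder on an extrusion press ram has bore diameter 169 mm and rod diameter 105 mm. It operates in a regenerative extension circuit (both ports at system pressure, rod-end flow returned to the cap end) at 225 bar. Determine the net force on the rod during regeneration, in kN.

F ≈ 195 kN

With equal pressure on both faces, forces on the annular region cancel; the net push is pressure × rod cross-section.
Rod cross-section A_rod = π/4 × (105 mm)² = 8659 mm^2
F = P × A_rod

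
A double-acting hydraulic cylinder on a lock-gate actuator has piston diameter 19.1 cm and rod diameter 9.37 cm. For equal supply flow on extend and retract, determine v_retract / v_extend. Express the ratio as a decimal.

v_ret/v_ext ≈ 1.32

Cap-side area A_cap = π/4 × (19.1 cm)² = 286.5 cm^2
Rod-side annular area A_ann = π/4 × (19.1² − 9.37²) = 217.6 cm^2
For equal Q, v ∝ 1/A, so v_ret/v_ext = A_cap/A_ann.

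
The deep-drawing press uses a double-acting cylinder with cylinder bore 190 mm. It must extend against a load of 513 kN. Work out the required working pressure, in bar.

P ≈ 181 bar

Cap-side area A_cap = π/4 × (190 mm)² = 28350 mm^2
P = F / A = 513 kN / A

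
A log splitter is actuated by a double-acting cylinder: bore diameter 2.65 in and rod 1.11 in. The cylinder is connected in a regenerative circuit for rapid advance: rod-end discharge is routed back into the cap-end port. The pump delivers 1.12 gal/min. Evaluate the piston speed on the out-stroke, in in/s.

In regeneration the rod-end outflow joins the pump flow into the cap end, so the net volume the pump must supply per unit advance equals the rod cross-section area.
Rod cross-section A_rod = π/4 × (1.11 in)² = 0.9677 in^2
v = Q_pump / A_rod

v ≈ 4.46 in/s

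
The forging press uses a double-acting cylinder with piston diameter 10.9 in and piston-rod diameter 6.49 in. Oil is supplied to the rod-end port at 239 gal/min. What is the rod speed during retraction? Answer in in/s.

Rod-side annular area A_ann = π/4 × (10.9² − 6.49²) = 60.23 in^2
Flow into the rod-end port fills the annular volume.
v = Q / A

v ≈ 15.3 in/s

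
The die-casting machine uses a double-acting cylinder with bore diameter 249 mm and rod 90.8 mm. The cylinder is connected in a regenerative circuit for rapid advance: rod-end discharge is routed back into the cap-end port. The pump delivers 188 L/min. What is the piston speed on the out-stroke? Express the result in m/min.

In regeneration the rod-end outflow joins the pump flow into the cap end, so the net volume the pump must supply per unit advance equals the rod cross-section area.
Rod cross-section A_rod = π/4 × (90.8 mm)² = 6475 mm^2
v = Q_pump / A_rod

v ≈ 29.0 m/min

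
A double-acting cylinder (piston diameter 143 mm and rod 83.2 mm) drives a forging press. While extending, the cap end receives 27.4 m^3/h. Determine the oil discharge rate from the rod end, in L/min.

Cap-side area A_cap = π/4 × (143 mm)² = 16060 mm^2
Rod-side annular area A_ann = π/4 × (143² − 83.2²) = 10620 mm^2
Piston speed v = Q_in/A_cap; rod-end outflow Q_out = v × A_ann = Q_in × A_ann/A_cap.

Q_out ≈ 302 L/min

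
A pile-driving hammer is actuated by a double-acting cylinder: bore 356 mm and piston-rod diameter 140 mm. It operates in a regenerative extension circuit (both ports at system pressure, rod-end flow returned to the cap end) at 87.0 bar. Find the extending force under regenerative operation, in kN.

With equal pressure on both faces, forces on the annular region cancel; the net push is pressure × rod cross-section.
Rod cross-section A_rod = π/4 × (140 mm)² = 15390 mm^2
F = P × A_rod

F ≈ 134 kN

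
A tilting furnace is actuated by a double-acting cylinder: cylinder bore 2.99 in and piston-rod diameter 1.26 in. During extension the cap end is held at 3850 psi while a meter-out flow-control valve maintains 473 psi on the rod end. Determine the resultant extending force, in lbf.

Cap-side area A_cap = π/4 × (2.99 in)² = 7.022 in^2
Rod-side annular area A_ann = π/4 × (2.99² − 1.26²) = 5.775 in^2
Net thrust = P_cap·A_cap − P_rod·A_ann = 27030 lbf − 2731 lbf

F ≈ 24300 lbf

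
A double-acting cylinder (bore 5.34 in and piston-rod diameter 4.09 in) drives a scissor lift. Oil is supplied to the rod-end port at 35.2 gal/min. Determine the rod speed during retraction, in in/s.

Rod-side annular area A_ann = π/4 × (5.34² − 4.09²) = 9.258 in^2
Flow into the rod-end port fills the annular volume.
v = Q / A

v ≈ 14.6 in/s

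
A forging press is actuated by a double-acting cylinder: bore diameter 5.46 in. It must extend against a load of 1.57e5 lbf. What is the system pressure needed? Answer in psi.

Cap-side area A_cap = π/4 × (5.46 in)² = 23.41 in^2
P = F / A = 1.57e5 lbf / A

P ≈ 6710 psi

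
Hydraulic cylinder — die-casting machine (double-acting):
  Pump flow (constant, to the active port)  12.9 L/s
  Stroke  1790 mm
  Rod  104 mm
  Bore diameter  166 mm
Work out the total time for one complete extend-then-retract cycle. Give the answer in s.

t ≈ 4.83 s

Cap-side area A_cap = π/4 × (166 mm)² = 21640 mm^2
Rod-side annular area A_ann = π/4 × (166² − 104²) = 13150 mm^2
t_ext = A_cap·L/Q = 3.003 s
t_ret = A_ann·L/Q = 1.824 s
t_cycle = t_ext + t_ret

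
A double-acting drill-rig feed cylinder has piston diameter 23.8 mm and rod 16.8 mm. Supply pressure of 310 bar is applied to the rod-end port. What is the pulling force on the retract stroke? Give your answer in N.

F ≈ 6920 N

Rod-side annular area A_ann = π/4 × (23.8² − 16.8²) = 223.2 mm^2
On retraction the pressure acts on the annular area (bore minus rod).
F = P × A_ann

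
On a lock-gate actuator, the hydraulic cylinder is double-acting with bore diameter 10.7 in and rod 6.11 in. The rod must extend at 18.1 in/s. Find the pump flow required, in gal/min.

Cap-side area A_cap = π/4 × (10.7 in)² = 89.92 in^2
Q = A × v

Q ≈ 423 gal/min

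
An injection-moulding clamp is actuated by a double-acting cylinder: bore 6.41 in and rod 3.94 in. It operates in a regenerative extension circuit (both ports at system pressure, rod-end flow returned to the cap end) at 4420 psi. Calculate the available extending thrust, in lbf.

With equal pressure on both faces, forces on the annular region cancel; the net push is pressure × rod cross-section.
Rod cross-section A_rod = π/4 × (3.94 in)² = 12.19 in^2
F = P × A_rod

F ≈ 53900 lbf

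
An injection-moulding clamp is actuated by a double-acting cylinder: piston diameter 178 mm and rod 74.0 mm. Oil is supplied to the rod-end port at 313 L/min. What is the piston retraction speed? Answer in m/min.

v ≈ 15.2 m/min

Rod-side annular area A_ann = π/4 × (178² − 74.0²) = 20580 mm^2
Flow into the rod-end port fills the annular volume.
v = Q / A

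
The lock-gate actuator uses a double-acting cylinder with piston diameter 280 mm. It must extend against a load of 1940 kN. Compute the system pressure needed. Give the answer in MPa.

P ≈ 31.5 MPa

Cap-side area A_cap = π/4 × (280 mm)² = 61580 mm^2
P = F / A = 1940 kN / A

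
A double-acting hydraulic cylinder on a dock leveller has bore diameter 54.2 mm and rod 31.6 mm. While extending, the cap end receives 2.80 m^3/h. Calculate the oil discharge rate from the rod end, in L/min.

Q_out ≈ 30.8 L/min

Cap-side area A_cap = π/4 × (54.2 mm)² = 2307 mm^2
Rod-side annular area A_ann = π/4 × (54.2² − 31.6²) = 1523 mm^2
Piston speed v = Q_in/A_cap; rod-end outflow Q_out = v × A_ann = Q_in × A_ann/A_cap.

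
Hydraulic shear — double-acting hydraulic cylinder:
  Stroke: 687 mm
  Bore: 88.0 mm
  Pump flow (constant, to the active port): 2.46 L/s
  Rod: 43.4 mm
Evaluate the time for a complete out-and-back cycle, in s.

t ≈ 2.98 s

Cap-side area A_cap = π/4 × (88.0 mm)² = 6082 mm^2
Rod-side annular area A_ann = π/4 × (88.0² − 43.4²) = 4603 mm^2
t_ext = A_cap·L/Q = 1.699 s
t_ret = A_ann·L/Q = 1.285 s
t_cycle = t_ext + t_ret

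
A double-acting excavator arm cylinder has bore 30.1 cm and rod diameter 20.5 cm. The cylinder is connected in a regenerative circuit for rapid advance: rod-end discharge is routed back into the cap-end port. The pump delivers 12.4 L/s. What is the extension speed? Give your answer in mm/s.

v ≈ 376 mm/s

In regeneration the rod-end outflow joins the pump flow into the cap end, so the net volume the pump must supply per unit advance equals the rod cross-section area.
Rod cross-section A_rod = π/4 × (20.5 cm)² = 330.1 cm^2
v = Q_pump / A_rod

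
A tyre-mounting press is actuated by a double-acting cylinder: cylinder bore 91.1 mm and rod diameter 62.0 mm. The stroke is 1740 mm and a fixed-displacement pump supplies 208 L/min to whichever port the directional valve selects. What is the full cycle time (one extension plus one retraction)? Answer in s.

Cap-side area A_cap = π/4 × (91.1 mm)² = 6518 mm^2
Rod-side annular area A_ann = π/4 × (91.1² − 62.0²) = 3499 mm^2
t_ext = A_cap·L/Q = 3.272 s
t_ret = A_ann·L/Q = 1.756 s
t_cycle = t_ext + t_ret

t ≈ 5.03 s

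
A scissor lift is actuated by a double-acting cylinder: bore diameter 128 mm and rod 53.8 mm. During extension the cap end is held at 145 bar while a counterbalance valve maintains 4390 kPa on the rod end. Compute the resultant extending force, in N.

Cap-side area A_cap = π/4 × (128 mm)² = 12870 mm^2
Rod-side annular area A_ann = π/4 × (128² − 53.8²) = 10590 mm^2
Net thrust = P_cap·A_cap − P_rod·A_ann = 1.866e5 N − 46510 N

F ≈ 1.40e5 N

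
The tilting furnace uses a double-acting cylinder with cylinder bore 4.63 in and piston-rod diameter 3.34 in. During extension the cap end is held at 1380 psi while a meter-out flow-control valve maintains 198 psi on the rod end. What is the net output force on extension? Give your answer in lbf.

F ≈ 21600 lbf

Cap-side area A_cap = π/4 × (4.63 in)² = 16.84 in^2
Rod-side annular area A_ann = π/4 × (4.63² − 3.34²) = 8.075 in^2
Net thrust = P_cap·A_cap − P_rod·A_ann = 23230 lbf − 1599 lbf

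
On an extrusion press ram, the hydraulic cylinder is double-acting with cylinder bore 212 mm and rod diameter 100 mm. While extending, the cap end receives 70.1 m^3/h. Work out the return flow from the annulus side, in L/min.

Cap-side area A_cap = π/4 × (212 mm)² = 35300 mm^2
Rod-side annular area A_ann = π/4 × (212² − 100²) = 27440 mm^2
Piston speed v = Q_in/A_cap; rod-end outflow Q_out = v × A_ann = Q_in × A_ann/A_cap.

Q_out ≈ 908 L/min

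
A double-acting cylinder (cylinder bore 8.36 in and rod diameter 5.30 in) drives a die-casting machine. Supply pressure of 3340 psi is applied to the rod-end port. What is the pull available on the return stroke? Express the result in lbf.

F ≈ 1.10e5 lbf

Rod-side annular area A_ann = π/4 × (8.36² − 5.30²) = 32.83 in^2
On retraction the pressure acts on the annular area (bore minus rod).
F = P × A_ann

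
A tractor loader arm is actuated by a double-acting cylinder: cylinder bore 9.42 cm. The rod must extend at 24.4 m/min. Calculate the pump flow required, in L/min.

Q ≈ 170 L/min

Cap-side area A_cap = π/4 × (9.42 cm)² = 69.69 cm^2
Q = A × v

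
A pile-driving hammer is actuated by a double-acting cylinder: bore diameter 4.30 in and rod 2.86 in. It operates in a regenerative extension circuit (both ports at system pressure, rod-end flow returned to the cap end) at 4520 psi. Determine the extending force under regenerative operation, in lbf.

With equal pressure on both faces, forces on the annular region cancel; the net push is pressure × rod cross-section.
Rod cross-section A_rod = π/4 × (2.86 in)² = 6.424 in^2
F = P × A_rod

F ≈ 29000 lbf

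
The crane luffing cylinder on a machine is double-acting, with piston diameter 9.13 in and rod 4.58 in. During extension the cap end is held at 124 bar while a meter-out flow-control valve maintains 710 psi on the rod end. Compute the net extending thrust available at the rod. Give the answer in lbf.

F ≈ 83000 lbf

Cap-side area A_cap = π/4 × (9.13 in)² = 65.47 in^2
Rod-side annular area A_ann = π/4 × (9.13² − 4.58²) = 48.99 in^2
Net thrust = P_cap·A_cap − P_rod·A_ann = 1.177e5 lbf − 34790 lbf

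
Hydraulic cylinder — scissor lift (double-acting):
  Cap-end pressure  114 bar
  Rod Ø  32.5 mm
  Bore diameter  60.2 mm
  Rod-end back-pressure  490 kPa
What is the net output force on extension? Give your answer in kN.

F ≈ 31.5 kN

Cap-side area A_cap = π/4 × (60.2 mm)² = 2846 mm^2
Rod-side annular area A_ann = π/4 × (60.2² − 32.5²) = 2017 mm^2
Net thrust = P_cap·A_cap − P_rod·A_ann = 32.45 kN − 0.9882 kN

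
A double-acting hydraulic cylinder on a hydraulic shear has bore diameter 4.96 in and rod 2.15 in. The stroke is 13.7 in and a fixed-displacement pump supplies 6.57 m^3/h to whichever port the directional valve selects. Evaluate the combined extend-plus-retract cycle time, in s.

t ≈ 4.31 s

Cap-side area A_cap = π/4 × (4.96 in)² = 19.32 in^2
Rod-side annular area A_ann = π/4 × (4.96² − 2.15²) = 15.69 in^2
t_ext = A_cap·L/Q = 2.377 s
t_ret = A_ann·L/Q = 1.930 s
t_cycle = t_ext + t_ret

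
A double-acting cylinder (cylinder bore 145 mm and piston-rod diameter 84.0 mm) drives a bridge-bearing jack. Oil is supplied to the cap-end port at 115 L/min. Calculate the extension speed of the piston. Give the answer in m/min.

Cap-side area A_cap = π/4 × (145 mm)² = 16510 mm^2
v = Q / A

v ≈ 6.96 m/min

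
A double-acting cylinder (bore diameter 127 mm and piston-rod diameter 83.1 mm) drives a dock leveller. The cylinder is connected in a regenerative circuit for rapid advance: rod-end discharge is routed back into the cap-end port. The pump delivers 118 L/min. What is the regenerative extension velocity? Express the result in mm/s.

v ≈ 363 mm/s

In regeneration the rod-end outflow joins the pump flow into the cap end, so the net volume the pump must supply per unit advance equals the rod cross-section area.
Rod cross-section A_rod = π/4 × (83.1 mm)² = 5424 mm^2
v = Q_pump / A_rod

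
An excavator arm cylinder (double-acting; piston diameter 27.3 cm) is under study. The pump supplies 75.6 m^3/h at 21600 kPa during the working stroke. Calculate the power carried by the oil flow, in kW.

Hydraulic power = P × Q

W ≈ 454 kW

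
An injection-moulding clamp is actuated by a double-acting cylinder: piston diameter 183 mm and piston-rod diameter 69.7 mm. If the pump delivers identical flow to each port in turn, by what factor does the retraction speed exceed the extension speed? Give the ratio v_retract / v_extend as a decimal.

Cap-side area A_cap = π/4 × (183 mm)² = 26300 mm^2
Rod-side annular area A_ann = π/4 × (183² − 69.7²) = 22490 mm^2
For equal Q, v ∝ 1/A, so v_ret/v_ext = A_cap/A_ann.

v_ret/v_ext ≈ 1.17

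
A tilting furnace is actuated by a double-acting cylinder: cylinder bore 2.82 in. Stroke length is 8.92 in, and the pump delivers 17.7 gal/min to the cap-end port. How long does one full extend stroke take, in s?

t ≈ 0.818 s

Cap-side area A_cap = π/4 × (2.82 in)² = 6.246 in^2
Swept volume V = A × L; t = V / Q = A·L / Q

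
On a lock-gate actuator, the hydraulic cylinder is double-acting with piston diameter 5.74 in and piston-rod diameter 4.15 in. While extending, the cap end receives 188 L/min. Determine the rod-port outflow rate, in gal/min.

Q_out ≈ 23.7 gal/min

Cap-side area A_cap = π/4 × (5.74 in)² = 25.88 in^2
Rod-side annular area A_ann = π/4 × (5.74² − 4.15²) = 12.35 in^2
Piston speed v = Q_in/A_cap; rod-end outflow Q_out = v × A_ann = Q_in × A_ann/A_cap.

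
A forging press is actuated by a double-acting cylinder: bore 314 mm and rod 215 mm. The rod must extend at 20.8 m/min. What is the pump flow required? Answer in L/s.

Q ≈ 26.8 L/s

Cap-side area A_cap = π/4 × (314 mm)² = 77440 mm^2
Q = A × v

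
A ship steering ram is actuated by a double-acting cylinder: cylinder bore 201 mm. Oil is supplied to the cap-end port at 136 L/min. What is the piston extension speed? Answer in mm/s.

v ≈ 71.4 mm/s

Cap-side area A_cap = π/4 × (201 mm)² = 31730 mm^2
v = Q / A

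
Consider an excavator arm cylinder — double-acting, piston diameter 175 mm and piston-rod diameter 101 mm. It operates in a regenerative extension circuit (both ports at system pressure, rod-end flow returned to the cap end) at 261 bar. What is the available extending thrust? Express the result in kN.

F ≈ 209 kN

With equal pressure on both faces, forces on the annular region cancel; the net push is pressure × rod cross-section.
Rod cross-section A_rod = π/4 × (101 mm)² = 8012 mm^2
F = P × A_rod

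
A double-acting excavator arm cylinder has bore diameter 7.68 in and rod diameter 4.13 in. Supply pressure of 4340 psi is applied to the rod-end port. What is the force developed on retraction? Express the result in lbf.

Rod-side annular area A_ann = π/4 × (7.68² − 4.13²) = 32.93 in^2
On retraction the pressure acts on the annular area (bore minus rod).
F = P × A_ann

F ≈ 1.43e5 lbf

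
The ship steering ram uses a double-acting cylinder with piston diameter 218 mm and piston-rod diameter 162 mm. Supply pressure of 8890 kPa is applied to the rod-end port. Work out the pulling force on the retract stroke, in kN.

F ≈ 149 kN

Rod-side annular area A_ann = π/4 × (218² − 162²) = 16710 mm^2
On retraction the pressure acts on the annular area (bore minus rod).
F = P × A_ann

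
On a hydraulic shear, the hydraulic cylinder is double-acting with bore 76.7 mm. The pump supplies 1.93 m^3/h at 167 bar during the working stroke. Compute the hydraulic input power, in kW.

Hydraulic power = P × Q

W ≈ 8.95 kW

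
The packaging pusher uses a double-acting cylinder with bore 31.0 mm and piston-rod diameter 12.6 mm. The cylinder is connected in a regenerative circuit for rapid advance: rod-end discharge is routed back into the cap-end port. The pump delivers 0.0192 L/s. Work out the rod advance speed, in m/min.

v ≈ 9.24 m/min

In regeneration the rod-end outflow joins the pump flow into the cap end, so the net volume the pump must supply per unit advance equals the rod cross-section area.
Rod cross-section A_rod = π/4 × (12.6 mm)² = 124.7 mm^2
v = Q_pump / A_rod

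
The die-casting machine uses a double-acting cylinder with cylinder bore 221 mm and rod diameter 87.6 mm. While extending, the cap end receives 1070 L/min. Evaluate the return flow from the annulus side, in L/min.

Cap-side area A_cap = π/4 × (221 mm)² = 38360 mm^2
Rod-side annular area A_ann = π/4 × (221² − 87.6²) = 32330 mm^2
Piston speed v = Q_in/A_cap; rod-end outflow Q_out = v × A_ann = Q_in × A_ann/A_cap.

Q_out ≈ 902 L/min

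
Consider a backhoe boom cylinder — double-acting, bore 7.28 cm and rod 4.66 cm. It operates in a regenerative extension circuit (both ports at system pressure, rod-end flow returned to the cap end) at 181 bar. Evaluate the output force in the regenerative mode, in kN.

F ≈ 30.9 kN

With equal pressure on both faces, forces on the annular region cancel; the net push is pressure × rod cross-section.
Rod cross-section A_rod = π/4 × (4.66 cm)² = 17.06 cm^2
F = P × A_rod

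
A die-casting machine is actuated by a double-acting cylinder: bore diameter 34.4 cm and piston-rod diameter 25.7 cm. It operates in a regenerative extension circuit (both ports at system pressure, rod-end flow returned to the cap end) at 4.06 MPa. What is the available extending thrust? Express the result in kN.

With equal pressure on both faces, forces on the annular region cancel; the net push is pressure × rod cross-section.
Rod cross-section A_rod = π/4 × (25.7 cm)² = 518.7 cm^2
F = P × A_rod

F ≈ 211 kN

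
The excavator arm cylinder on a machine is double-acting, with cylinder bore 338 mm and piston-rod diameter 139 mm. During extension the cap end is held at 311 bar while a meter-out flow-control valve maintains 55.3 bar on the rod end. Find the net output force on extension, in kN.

Cap-side area A_cap = π/4 × (338 mm)² = 89730 mm^2
Rod-side annular area A_ann = π/4 × (338² − 139²) = 74550 mm^2
Net thrust = P_cap·A_cap − P_rod·A_ann = 2791 kN − 412.3 kN

F ≈ 2380 kN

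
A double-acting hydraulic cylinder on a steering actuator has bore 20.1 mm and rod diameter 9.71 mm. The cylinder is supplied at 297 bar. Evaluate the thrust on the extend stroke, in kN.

Cap-side area A_cap = π/4 × (20.1 mm)² = 317.3 mm^2
F = P × A_cap = 297 bar × A_cap

F ≈ 9.42 kN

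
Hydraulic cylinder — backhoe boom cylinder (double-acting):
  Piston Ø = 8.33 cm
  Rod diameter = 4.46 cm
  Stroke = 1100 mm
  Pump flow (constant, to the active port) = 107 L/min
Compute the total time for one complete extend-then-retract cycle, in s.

t ≈ 5.76 s

Cap-side area A_cap = π/4 × (8.33 cm)² = 54.50 cm^2
Rod-side annular area A_ann = π/4 × (8.33² − 4.46²) = 38.88 cm^2
t_ext = A_cap·L/Q = 3.362 s
t_ret = A_ann·L/Q = 2.398 s
t_cycle = t_ext + t_ret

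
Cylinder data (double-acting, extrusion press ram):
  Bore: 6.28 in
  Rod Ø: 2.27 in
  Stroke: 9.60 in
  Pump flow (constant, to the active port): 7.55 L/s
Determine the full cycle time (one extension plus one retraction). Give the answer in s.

Cap-side area A_cap = π/4 × (6.28 in)² = 30.97 in^2
Rod-side annular area A_ann = π/4 × (6.28² − 2.27²) = 26.93 in^2
t_ext = A_cap·L/Q = 0.6454 s
t_ret = A_ann·L/Q = 0.5611 s
t_cycle = t_ext + t_ret

t ≈ 1.21 s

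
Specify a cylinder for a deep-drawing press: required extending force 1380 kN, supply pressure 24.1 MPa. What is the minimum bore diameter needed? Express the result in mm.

D ≈ 270 mm

Extension force acts on the full piston face: F = P × (π/4)D².
D = √(4F / (πP)) = √(4 × 1380 kN / (π × 24.1 MPa))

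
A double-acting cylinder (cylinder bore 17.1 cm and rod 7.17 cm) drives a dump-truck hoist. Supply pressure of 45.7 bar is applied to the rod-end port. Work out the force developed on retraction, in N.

Rod-side annular area A_ann = π/4 × (17.1² − 7.17²) = 189.3 cm^2
On retraction the pressure acts on the annular area (bore minus rod).
F = P × A_ann

F ≈ 86500 N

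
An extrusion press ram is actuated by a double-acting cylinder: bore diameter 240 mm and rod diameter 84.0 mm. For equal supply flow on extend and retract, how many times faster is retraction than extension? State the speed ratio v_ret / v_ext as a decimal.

v_ret/v_ext ≈ 1.14

Cap-side area A_cap = π/4 × (240 mm)² = 45240 mm^2
Rod-side annular area A_ann = π/4 × (240² − 84.0²) = 39700 mm^2
For equal Q, v ∝ 1/A, so v_ret/v_ext = A_cap/A_ann.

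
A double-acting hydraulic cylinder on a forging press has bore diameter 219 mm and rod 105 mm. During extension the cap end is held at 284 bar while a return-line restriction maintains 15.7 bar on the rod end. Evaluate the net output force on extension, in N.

Cap-side area A_cap = π/4 × (219 mm)² = 37670 mm^2
Rod-side annular area A_ann = π/4 × (219² − 105²) = 29010 mm^2
Net thrust = P_cap·A_cap − P_rod·A_ann = 1.070e6 N − 45540 N

F ≈ 1.02e6 N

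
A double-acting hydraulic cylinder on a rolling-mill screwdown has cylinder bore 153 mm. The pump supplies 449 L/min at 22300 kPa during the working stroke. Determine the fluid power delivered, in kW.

Hydraulic power = P × Q

W ≈ 167 kW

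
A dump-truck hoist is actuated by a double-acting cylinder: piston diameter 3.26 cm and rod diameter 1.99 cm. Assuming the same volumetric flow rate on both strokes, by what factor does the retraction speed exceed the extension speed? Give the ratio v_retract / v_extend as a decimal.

Cap-side area A_cap = π/4 × (3.26 cm)² = 8.347 cm^2
Rod-side annular area A_ann = π/4 × (3.26² − 1.99²) = 5.237 cm^2
For equal Q, v ∝ 1/A, so v_ret/v_ext = A_cap/A_ann.

v_ret/v_ext ≈ 1.59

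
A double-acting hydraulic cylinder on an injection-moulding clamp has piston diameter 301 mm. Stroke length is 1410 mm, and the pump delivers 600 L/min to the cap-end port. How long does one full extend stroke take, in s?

t ≈ 10.0 s

Cap-side area A_cap = π/4 × (301 mm)² = 71160 mm^2
Swept volume V = A × L; t = V / Q = A·L / Q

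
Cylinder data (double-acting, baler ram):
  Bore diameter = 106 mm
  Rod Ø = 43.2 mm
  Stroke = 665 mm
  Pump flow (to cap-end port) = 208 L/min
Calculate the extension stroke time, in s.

t ≈ 1.69 s

Cap-side area A_cap = π/4 × (106 mm)² = 8825 mm^2
Swept volume V = A × L; t = V / Q = A·L / Q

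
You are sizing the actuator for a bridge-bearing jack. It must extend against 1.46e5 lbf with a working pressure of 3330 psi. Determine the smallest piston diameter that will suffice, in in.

D ≈ 7.47 in

Extension force acts on the full piston face: F = P × (π/4)D².
D = √(4F / (πP)) = √(4 × 1.46e5 lbf / (π × 3330 psi))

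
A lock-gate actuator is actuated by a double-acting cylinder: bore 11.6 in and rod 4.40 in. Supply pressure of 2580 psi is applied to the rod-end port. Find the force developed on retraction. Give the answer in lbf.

Rod-side annular area A_ann = π/4 × (11.6² − 4.40²) = 90.48 in^2
On retraction the pressure acts on the annular area (bore minus rod).
F = P × A_ann

F ≈ 2.33e5 lbf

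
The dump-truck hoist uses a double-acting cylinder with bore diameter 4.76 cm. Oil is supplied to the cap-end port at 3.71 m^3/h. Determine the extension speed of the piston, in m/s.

Cap-side area A_cap = π/4 × (4.76 cm)² = 17.80 cm^2
v = Q / A

v ≈ 0.579 m/s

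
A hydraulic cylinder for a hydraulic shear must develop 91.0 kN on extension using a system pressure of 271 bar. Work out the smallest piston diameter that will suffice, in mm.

D ≈ 65.4 mm

Extension force acts on the full piston face: F = P × (π/4)D².
D = √(4F / (πP)) = √(4 × 91.0 kN / (π × 271 bar))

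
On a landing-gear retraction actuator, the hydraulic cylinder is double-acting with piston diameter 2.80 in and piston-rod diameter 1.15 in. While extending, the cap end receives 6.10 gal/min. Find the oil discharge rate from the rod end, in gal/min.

Q_out ≈ 5.07 gal/min

Cap-side area A_cap = π/4 × (2.80 in)² = 6.158 in^2
Rod-side annular area A_ann = π/4 × (2.80² − 1.15²) = 5.119 in^2
Piston speed v = Q_in/A_cap; rod-end outflow Q_out = v × A_ann = Q_in × A_ann/A_cap.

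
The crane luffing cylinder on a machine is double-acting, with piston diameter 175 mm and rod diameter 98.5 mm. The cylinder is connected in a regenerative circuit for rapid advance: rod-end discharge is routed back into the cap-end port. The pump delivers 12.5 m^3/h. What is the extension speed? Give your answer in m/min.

In regeneration the rod-end outflow joins the pump flow into the cap end, so the net volume the pump must supply per unit advance equals the rod cross-section area.
Rod cross-section A_rod = π/4 × (98.5 mm)² = 7620 mm^2
v = Q_pump / A_rod

v ≈ 27.3 m/min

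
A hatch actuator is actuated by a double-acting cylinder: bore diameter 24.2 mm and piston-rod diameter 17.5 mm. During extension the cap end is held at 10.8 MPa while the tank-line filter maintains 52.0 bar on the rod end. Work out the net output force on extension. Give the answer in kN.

F ≈ 3.83 kN

Cap-side area A_cap = π/4 × (24.2 mm)² = 460.0 mm^2
Rod-side annular area A_ann = π/4 × (24.2² − 17.5²) = 219.4 mm^2
Net thrust = P_cap·A_cap − P_rod·A_ann = 4.968 kN − 1.141 kN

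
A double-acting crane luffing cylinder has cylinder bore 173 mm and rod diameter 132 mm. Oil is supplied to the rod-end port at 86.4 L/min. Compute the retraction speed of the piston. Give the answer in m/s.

v ≈ 0.147 m/s

Rod-side annular area A_ann = π/4 × (173² − 132²) = 9821 mm^2
Flow into the rod-end port fills the annular volume.
v = Q / A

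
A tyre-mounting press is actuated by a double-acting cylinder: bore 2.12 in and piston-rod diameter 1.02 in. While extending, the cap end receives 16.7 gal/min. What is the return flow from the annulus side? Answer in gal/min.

Cap-side area A_cap = π/4 × (2.12 in)² = 3.530 in^2
Rod-side annular area A_ann = π/4 × (2.12² − 1.02²) = 2.713 in^2
Piston speed v = Q_in/A_cap; rod-end outflow Q_out = v × A_ann = Q_in × A_ann/A_cap.

Q_out ≈ 12.8 gal/min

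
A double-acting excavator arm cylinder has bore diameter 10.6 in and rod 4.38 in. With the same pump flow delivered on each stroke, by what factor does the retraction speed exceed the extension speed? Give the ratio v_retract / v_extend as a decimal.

Cap-side area A_cap = π/4 × (10.6 in)² = 88.25 in^2
Rod-side annular area A_ann = π/4 × (10.6² − 4.38²) = 73.18 in^2
For equal Q, v ∝ 1/A, so v_ret/v_ext = A_cap/A_ann.

v_ret/v_ext ≈ 1.21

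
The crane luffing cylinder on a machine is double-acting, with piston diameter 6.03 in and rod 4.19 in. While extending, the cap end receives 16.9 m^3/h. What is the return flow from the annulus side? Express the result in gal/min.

Q_out ≈ 38.5 gal/min

Cap-side area A_cap = π/4 × (6.03 in)² = 28.56 in^2
Rod-side annular area A_ann = π/4 × (6.03² − 4.19²) = 14.77 in^2
Piston speed v = Q_in/A_cap; rod-end outflow Q_out = v × A_ann = Q_in × A_ann/A_cap.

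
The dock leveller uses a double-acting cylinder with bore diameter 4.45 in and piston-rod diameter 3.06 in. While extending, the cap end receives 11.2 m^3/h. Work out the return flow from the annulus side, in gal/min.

Cap-side area A_cap = π/4 × (4.45 in)² = 15.55 in^2
Rod-side annular area A_ann = π/4 × (4.45² − 3.06²) = 8.199 in^2
Piston speed v = Q_in/A_cap; rod-end outflow Q_out = v × A_ann = Q_in × A_ann/A_cap.

Q_out ≈ 26.0 gal/min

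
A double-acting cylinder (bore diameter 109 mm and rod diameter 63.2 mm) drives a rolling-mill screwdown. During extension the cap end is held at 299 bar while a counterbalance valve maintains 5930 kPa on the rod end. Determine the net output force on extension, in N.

F ≈ 2.42e5 N

Cap-side area A_cap = π/4 × (109 mm)² = 9331 mm^2
Rod-side annular area A_ann = π/4 × (109² − 63.2²) = 6194 mm^2
Net thrust = P_cap·A_cap − P_rod·A_ann = 2.790e5 N − 36730 N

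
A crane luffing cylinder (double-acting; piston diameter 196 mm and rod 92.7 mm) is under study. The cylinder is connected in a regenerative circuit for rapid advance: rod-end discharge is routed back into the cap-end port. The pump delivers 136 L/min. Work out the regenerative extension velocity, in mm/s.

In regeneration the rod-end outflow joins the pump flow into the cap end, so the net volume the pump must supply per unit advance equals the rod cross-section area.
Rod cross-section A_rod = π/4 × (92.7 mm)² = 6749 mm^2
v = Q_pump / A_rod

v ≈ 336 mm/s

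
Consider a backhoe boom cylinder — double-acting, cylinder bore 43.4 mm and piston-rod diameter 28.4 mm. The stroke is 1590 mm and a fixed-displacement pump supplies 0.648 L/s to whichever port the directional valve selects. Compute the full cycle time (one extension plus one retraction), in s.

t ≈ 5.71 s

Cap-side area A_cap = π/4 × (43.4 mm)² = 1479 mm^2
Rod-side annular area A_ann = π/4 × (43.4² − 28.4²) = 845.9 mm^2
t_ext = A_cap·L/Q = 3.630 s
t_ret = A_ann·L/Q = 2.076 s
t_cycle = t_ext + t_ret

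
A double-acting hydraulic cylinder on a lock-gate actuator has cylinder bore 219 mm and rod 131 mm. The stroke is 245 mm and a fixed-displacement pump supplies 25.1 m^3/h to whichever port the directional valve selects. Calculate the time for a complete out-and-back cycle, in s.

t ≈ 2.17 s

Cap-side area A_cap = π/4 × (219 mm)² = 37670 mm^2
Rod-side annular area A_ann = π/4 × (219² − 131²) = 24190 mm^2
t_ext = A_cap·L/Q = 1.324 s
t_ret = A_ann·L/Q = 0.8500 s
t_cycle = t_ext + t_ret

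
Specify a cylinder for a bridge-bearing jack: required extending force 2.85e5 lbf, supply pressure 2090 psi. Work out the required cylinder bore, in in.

D ≈ 13.2 in

Extension force acts on the full piston face: F = P × (π/4)D².
D = √(4F / (πP)) = √(4 × 2.85e5 lbf / (π × 2090 psi))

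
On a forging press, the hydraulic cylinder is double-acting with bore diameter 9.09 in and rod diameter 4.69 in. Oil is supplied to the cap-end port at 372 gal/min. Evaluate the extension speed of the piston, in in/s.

Cap-side area A_cap = π/4 × (9.09 in)² = 64.90 in^2
v = Q / A

v ≈ 22.1 in/s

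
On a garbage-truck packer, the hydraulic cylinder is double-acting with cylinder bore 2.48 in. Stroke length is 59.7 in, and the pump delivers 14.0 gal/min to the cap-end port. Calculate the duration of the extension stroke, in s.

Cap-side area A_cap = π/4 × (2.48 in)² = 4.831 in^2
Swept volume V = A × L; t = V / Q = A·L / Q

t ≈ 5.35 s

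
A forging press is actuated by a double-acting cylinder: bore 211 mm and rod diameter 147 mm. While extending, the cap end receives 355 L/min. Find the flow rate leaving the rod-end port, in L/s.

Cap-side area A_cap = π/4 × (211 mm)² = 34970 mm^2
Rod-side annular area A_ann = π/4 × (211² − 147²) = 18000 mm^2
Piston speed v = Q_in/A_cap; rod-end outflow Q_out = v × A_ann = Q_in × A_ann/A_cap.

Q_out ≈ 3.04 L/s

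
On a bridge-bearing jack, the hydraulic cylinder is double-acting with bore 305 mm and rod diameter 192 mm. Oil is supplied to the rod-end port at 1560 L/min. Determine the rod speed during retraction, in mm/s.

v ≈ 589 mm/s

Rod-side annular area A_ann = π/4 × (305² − 192²) = 44110 mm^2
Flow into the rod-end port fills the annular volume.
v = Q / A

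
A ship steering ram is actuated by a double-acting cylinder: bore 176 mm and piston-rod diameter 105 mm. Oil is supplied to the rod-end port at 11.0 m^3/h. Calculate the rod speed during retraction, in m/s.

Rod-side annular area A_ann = π/4 × (176² − 105²) = 15670 mm^2
Flow into the rod-end port fills the annular volume.
v = Q / A

v ≈ 0.195 m/s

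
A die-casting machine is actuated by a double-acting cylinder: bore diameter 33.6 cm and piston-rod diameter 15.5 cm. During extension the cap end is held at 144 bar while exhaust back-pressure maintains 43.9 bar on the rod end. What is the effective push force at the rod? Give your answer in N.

F ≈ 9.70e5 N

Cap-side area A_cap = π/4 × (33.6 cm)² = 886.7 cm^2
Rod-side annular area A_ann = π/4 × (33.6² − 15.5²) = 698.0 cm^2
Net thrust = P_cap·A_cap − P_rod·A_ann = 1.277e6 N − 3.064e5 N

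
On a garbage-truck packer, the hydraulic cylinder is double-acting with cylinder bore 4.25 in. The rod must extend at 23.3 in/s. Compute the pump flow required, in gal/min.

Q ≈ 85.9 gal/min

Cap-side area A_cap = π/4 × (4.25 in)² = 14.19 in^2
Q = A × v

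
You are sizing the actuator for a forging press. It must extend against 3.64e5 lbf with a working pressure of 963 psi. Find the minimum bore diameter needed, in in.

Extension force acts on the full piston face: F = P × (π/4)D².
D = √(4F / (πP)) = √(4 × 3.64e5 lbf / (π × 963 psi))

D ≈ 21.9 in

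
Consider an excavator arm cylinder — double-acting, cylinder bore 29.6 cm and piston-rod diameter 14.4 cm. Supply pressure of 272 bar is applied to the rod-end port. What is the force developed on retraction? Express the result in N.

F ≈ 1.43e6 N

Rod-side annular area A_ann = π/4 × (29.6² − 14.4²) = 525.3 cm^2
On retraction the pressure acts on the annular area (bore minus rod).
F = P × A_ann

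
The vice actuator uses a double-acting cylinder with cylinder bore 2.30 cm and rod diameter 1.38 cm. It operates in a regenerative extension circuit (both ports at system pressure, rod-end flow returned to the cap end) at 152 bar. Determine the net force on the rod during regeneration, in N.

With equal pressure on both faces, forces on the annular region cancel; the net push is pressure × rod cross-section.
Rod cross-section A_rod = π/4 × (1.38 cm)² = 1.496 cm^2
F = P × A_rod

F ≈ 2270 N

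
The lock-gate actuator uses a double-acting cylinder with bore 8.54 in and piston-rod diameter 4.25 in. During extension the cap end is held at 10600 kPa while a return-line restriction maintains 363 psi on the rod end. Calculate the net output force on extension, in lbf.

F ≈ 72400 lbf

Cap-side area A_cap = π/4 × (8.54 in)² = 57.28 in^2
Rod-side annular area A_ann = π/4 × (8.54² − 4.25²) = 43.09 in^2
Net thrust = P_cap·A_cap − P_rod·A_ann = 88060 lbf − 15640 lbf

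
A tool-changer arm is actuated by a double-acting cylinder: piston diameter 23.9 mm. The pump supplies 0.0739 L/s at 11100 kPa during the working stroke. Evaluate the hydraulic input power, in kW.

W ≈ 0.820 kW

Hydraulic power = P × Q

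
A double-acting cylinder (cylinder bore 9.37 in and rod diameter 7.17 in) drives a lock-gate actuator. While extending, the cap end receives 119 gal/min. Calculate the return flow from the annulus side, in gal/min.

Cap-side area A_cap = π/4 × (9.37 in)² = 68.96 in^2
Rod-side annular area A_ann = π/4 × (9.37² − 7.17²) = 28.58 in^2
Piston speed v = Q_in/A_cap; rod-end outflow Q_out = v × A_ann = Q_in × A_ann/A_cap.

Q_out ≈ 49.3 gal/min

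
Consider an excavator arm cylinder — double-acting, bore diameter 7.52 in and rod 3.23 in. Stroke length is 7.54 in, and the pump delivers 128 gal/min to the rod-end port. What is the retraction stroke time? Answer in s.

t ≈ 0.554 s

Rod-side annular area A_ann = π/4 × (7.52² − 3.23²) = 36.22 in^2
Swept volume V = A × L; t = V / Q = A·L / Q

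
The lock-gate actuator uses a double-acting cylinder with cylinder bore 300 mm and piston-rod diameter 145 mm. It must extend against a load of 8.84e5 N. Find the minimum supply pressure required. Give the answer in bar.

P ≈ 125 bar

Cap-side area A_cap = π/4 × (300 mm)² = 70690 mm^2
P = F / A = 8.84e5 N / A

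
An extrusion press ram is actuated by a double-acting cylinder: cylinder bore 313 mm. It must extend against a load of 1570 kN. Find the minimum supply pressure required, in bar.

Cap-side area A_cap = π/4 × (313 mm)² = 76940 mm^2
P = F / A = 1570 kN / A

P ≈ 204 bar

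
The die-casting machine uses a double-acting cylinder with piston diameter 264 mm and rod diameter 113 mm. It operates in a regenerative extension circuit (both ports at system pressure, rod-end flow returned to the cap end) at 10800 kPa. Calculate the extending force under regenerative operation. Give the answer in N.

F ≈ 1.08e5 N

With equal pressure on both faces, forces on the annular region cancel; the net push is pressure × rod cross-section.
Rod cross-section A_rod = π/4 × (113 mm)² = 10030 mm^2
F = P × A_rod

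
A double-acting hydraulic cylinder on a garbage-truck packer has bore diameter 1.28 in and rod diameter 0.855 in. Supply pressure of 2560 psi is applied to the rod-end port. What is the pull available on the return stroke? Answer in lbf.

Rod-side annular area A_ann = π/4 × (1.28² − 0.855²) = 0.7127 in^2
On retraction the pressure acts on the annular area (bore minus rod).
F = P × A_ann

F ≈ 1820 lbf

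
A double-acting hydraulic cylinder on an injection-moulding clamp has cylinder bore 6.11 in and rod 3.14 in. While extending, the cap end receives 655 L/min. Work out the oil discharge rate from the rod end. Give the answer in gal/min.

Cap-side area A_cap = π/4 × (6.11 in)² = 29.32 in^2
Rod-side annular area A_ann = π/4 × (6.11² − 3.14²) = 21.58 in^2
Piston speed v = Q_in/A_cap; rod-end outflow Q_out = v × A_ann = Q_in × A_ann/A_cap.

Q_out ≈ 127 gal/min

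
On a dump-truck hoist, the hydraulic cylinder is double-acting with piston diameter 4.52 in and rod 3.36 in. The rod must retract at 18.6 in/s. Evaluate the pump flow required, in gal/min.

Q ≈ 34.7 gal/min

Rod-side annular area A_ann = π/4 × (4.52² − 3.36²) = 7.179 in^2
Q = A × v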